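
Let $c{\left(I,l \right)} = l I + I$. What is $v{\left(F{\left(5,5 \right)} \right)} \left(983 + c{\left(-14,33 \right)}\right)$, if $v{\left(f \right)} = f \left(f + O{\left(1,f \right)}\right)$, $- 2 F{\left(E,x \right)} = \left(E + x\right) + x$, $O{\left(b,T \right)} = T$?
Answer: $\frac{114075}{2} \approx 57038.0$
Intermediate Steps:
$F{\left(E,x \right)} = - x - \frac{E}{2}$ ($F{\left(E,x \right)} = - \frac{\left(E + x\right) + x}{2} = - \frac{E + 2 x}{2} = - x - \frac{E}{2}$)
$c{\left(I,l \right)} = I + I l$ ($c{\left(I,l \right)} = I l + I = I + I l$)
$v{\left(f \right)} = 2 f^{2}$ ($v{\left(f \right)} = f \left(f + f\right) = f 2 f = 2 f^{2}$)
$v{\left(F{\left(5,5 \right)} \right)} \left(983 + c{\left(-14,33 \right)}\right) = 2 \left(\left(-1\right) 5 - \frac{5}{2}\right)^{2} \left(983 - 14 \left(1 + 33\right)\right) = 2 \left(-5 - \frac{5}{2}\right)^{2} \left(983 - 476\right) = 2 \left(- \frac{15}{2}\right)^{2} \left(983 - 476\right) = 2 \cdot \frac{225}{4} \cdot 507 = \frac{225}{2} \cdot 507 = \frac{114075}{2}$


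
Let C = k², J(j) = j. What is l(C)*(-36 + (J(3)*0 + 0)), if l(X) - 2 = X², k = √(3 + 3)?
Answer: -1368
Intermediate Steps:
k = √6 ≈ 2.4495
C = 6 (C = (√6)² = 6)
l(X) = 2 + X²
l(C)*(-36 + (J(3)*0 + 0)) = (2 + 6²)*(-36 + (3*0 + 0)) = (2 + 36)*(-36 + (0 + 0)) = 38*(-36 + 0) = 38*(-36) = -1368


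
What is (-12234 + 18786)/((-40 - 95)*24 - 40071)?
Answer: -2184/14437 ≈ -0.15128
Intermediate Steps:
(-12234 + 18786)/((-40 - 95)*24 - 40071) = 6552/(-135*24 - 40071) = 6552/(-3240 - 40071) = 6552/(-43311) = 6552*(-1/43311) = -2184/14437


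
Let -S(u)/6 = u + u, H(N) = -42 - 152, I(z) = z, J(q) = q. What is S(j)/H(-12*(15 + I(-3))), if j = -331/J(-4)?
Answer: 993/194 ≈ 5.1186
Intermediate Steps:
H(N) = -194
j = 331/4 (j = -331/(-4) = -331*(-¼) = 331/4 ≈ 82.750)
S(u) = -12*u (S(u) = -6*(u + u) = -12*u)
S(j)/H(-12*(15 + I(-3))) = -12*331/4/(-194) = -993*(-1/194) = 993/194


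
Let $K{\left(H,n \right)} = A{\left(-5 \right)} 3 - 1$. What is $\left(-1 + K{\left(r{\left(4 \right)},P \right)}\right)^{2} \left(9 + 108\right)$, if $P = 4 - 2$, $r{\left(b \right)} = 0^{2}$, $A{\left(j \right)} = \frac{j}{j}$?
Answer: $117$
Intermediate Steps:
$A{\left(j \right)} = 1$
$r{\left(b \right)} = 0$
$P = 2$
$K{\left(H,n \right)} = 2$ ($K{\left(H,n \right)} = 1 \cdot 3 - 1 = 3 - 1 = 2$)
$\left(-1 + K{\left(r{\left(4 \right)},P \right)}\right)^{2} \left(9 + 108\right) = \left(-1 + 2\right)^{2} \left(9 + 108\right) = 1^{2} \cdot 117 = 1 \cdot 117 = 117$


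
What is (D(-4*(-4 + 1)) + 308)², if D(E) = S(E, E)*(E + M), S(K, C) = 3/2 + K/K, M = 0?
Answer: 114244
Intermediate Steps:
S(K, C) = 5/2 (S(K, C) = 3*(½) + 1 = 3/2 + 1 = 5/2)
D(E) = 5*E/2 (D(E) = 5*(E + 0)/2 = 5*E/2)
(D(-4*(-4 + 1)) + 308)² = (5*(-4*(-4 + 1))/2 + 308)² = (5*(-4*(-3))/2 + 308)² = ((5/2)*12 + 308)² = (30 + 308)² = 338² = 114244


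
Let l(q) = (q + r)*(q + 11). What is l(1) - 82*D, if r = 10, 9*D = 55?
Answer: -3322/9 ≈ -369.11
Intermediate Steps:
D = 55/9 (D = (1/9)*55 = 55/9 ≈ 6.1111)
l(q) = (10 + q)*(11 + q) (l(q) = (q + 10)*(q + 11) = (10 + q)*(11 + q))
l(1) - 82*D = (110 + 1**2 + 21*1) - 82*55/9 = (110 + 1 + 21) - 4510/9 = 132 - 4510/9 = -3322/9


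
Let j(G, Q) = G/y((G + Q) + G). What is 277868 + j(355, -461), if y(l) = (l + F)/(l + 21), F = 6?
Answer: 4730146/17 ≈ 2.7824e+5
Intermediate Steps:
y(l) = (6 + l)/(21 + l) (y(l) = (l + 6)/(l + 21) = (6 + l)/(21 + l))
j(G, Q) = G*(21 + Q + 2*G)/(6 + Q + 2*G) (j(G, Q) = G/(((6 + ((G + Q) + G))/(21 + ((G + Q) + G)))) = G/(((6 + (Q + 2*G))/(21 + (Q + 2*G)))) = G/(((6 + Q + 2*G)/(21 + Q + 2*G))) = G*((21 + Q + 2*G)/(6 + Q + 2*G)) = G*(21 + Q + 2*G)/(6 + Q + 2*G))
277868 + j(355, -461) = 277868 + 355*(21 - 461 + 2*355)/(6 - 461 + 2*355) = 277868 + 355*(21 - 461 + 710)/(6 - 461 + 710) = 277868 + 355*270/255 = 277868 + 355*(1/255)*270 = 277868 + 6390/17 = 4730146/17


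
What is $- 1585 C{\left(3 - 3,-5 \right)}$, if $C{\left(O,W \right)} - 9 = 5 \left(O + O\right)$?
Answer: $-14265$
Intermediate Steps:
$C{\left(O,W \right)} = 9 + 10 O$ ($C{\left(O,W \right)} = 9 + 5 \left(O + O\right) = 9 + 5 \cdot 2 O = 9 + 10 O$)
$- 1585 C{\left(3 - 3,-5 \right)} = - 1585 \left(9 + 10 \left(3 - 3\right)\right) = - 1585 \left(9 + 10 \cdot 0\right) = - 1585 \left(9 + 0\right) = \left(-1585\right) 9 = -14265$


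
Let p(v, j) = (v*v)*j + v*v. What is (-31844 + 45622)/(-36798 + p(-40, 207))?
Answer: 6889/148001 ≈ 0.046547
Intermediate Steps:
p(v, j) = v**2 + j*v**2 (p(v, j) = v**2*j + v**2 = j*v**2 + v**2 = v**2 + j*v**2)
(-31844 + 45622)/(-36798 + p(-40, 207)) = (-31844 + 45622)/(-36798 + (-40)**2*(1 + 207)) = 13778/(-36798 + 1600*208) = 13778/(-36798 + 332800) = 13778/296002 = 13778*(1/296002) = 6889/148001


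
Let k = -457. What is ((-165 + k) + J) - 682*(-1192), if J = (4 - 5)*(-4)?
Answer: 812326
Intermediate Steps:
J = 4 (J = -1*(-4) = 4)
((-165 + k) + J) - 682*(-1192) = ((-165 - 457) + 4) - 682*(-1192) = (-622 + 4) + 812944 = -618 + 812944 = 812326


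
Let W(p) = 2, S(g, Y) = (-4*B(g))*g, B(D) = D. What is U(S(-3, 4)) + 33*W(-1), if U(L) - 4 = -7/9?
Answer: 623/9 ≈ 69.222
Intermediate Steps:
S(g, Y) = -4*g² (S(g, Y) = (-4*g)*g = -4*g²)
U(L) = 29/9 (U(L) = 4 - 7/9 = 29/9)
U(S(-3, 4)) + 33*W(-1) = 29/9 + 33*2 = 29/9 + 66 = 623/9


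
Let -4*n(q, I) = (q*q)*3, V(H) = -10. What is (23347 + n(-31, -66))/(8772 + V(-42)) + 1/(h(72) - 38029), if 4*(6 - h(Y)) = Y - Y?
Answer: 3441236567/1332630104 ≈ 2.5823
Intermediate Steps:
h(Y) = 6 (h(Y) = 6 - (Y - Y)/4 = 6 - 1/4*0 = 6 + 0 = 6)
n(q, I) = -3*q**2/4 (n(q, I) = -q*q*3/4 = -q**2*3/4 = -3*q**2/4)
(23347 + n(-31, -66))/(8772 + V(-42)) + 1/(h(72) - 38029) = (23347 - 3/4*(-31)**2)/(8772 - 10) + 1/(6 - 38029) = (23347 - 3/4*961)/8762 + 1/(-38023) = (23347 - 2883/4)*(1/8762) - 1/38023 = (90505/4)*(1/8762) - 1/38023 = 90505/35048 - 1/38023 = 3441236567/1332630104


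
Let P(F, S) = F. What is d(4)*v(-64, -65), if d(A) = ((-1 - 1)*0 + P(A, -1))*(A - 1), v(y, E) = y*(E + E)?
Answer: 99840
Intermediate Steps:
v(y, E) = 2*E*y (v(y, E) = y*(2*E) = 2*E*y)
d(A) = A*(-1 + A) (d(A) = ((-1 - 1)*0 + A)*(A - 1) = (-2*0 + A)*(-1 + A) = (0 + A)*(-1 + A) = A*(-1 + A))
d(4)*v(-64, -65) = (4*(-1 + 4))*(2*(-65)*(-64)) = (4*3)*8320 = 12*8320 = 99840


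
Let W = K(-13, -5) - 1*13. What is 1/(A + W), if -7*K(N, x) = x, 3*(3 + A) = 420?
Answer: 7/873 ≈ 0.0080183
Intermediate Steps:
A = 137 (A = -3 + (⅓)*420 = -3 + 140 = 137)
K(N, x) = -x/7
W = -86/7 (W = -⅐*(-5) - 1*13 = 5/7 - 13 = -86/7 ≈ -12.286)
1/(A + W) = 1/(137 - 86/7) = 1/(873/7) = 7/873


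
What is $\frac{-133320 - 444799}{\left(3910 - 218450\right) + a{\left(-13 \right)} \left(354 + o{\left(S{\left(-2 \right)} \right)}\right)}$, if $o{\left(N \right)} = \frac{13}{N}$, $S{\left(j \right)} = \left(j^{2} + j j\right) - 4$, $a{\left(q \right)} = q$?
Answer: $\frac{2312476}{876737} \approx 2.6376$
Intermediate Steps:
$S{\left(j \right)} = -4 + 2 j^{2}$ ($S{\left(j \right)} = \left(j^{2} + j^{2}\right) - 4 = 2 j^{2} - 4 = -4 + 2 j^{2}$)
$\frac{-133320 - 444799}{\left(3910 - 218450\right) + a{\left(-13 \right)} \left(354 + o{\left(S{\left(-2 \right)} \right)}\right)} = \frac{-133320 - 444799}{\left(3910 - 218450\right) - 13 \left(354 + \frac{13}{-4 + 2 \left(-2\right)^{2}}\right)} = - \frac{578119}{\left(3910 - 218450\right) - 13 \left(354 + \frac{13}{-4 + 2 \cdot 4}\right)} = - \frac{578119}{-214540 - 13 \left(354 + \frac{13}{-4 + 8}\right)} = - \frac{578119}{-214540 - 13 \left(354 + \frac{13}{4}\right)} = - \frac{578119}{-214540 - \frac{18577}{4}} = - \frac{578119}{- \frac{876737}{4}} = \left(-578119\right) \left(- \frac{4}{876737}\right) = \frac{2312476}{876737}$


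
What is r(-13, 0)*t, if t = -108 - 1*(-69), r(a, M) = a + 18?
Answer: -195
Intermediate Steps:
r(a, M) = 18 + a
t = -39 (t = -108 + 69 = -39)
r(-13, 0)*t = (18 - 13)*(-39) = 5*(-39) = -195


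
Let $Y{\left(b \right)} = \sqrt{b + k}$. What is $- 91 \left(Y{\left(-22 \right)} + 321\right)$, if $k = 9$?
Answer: $-29211 - 91 i \sqrt{13} \approx -29211.0 - 328.1 i$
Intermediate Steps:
$Y{\left(b \right)} = \sqrt{9 + b}$ ($Y{\left(b \right)} = \sqrt{b + 9} = \sqrt{9 + b}$)
$- 91 \left(Y{\left(-22 \right)} + 321\right) = - 91 \left(\sqrt{9 - 22} + 321\right) = - 91 \left(\sqrt{-13} + 321\right) = - 91 \left(i \sqrt{13} + 321\right) = - 91 \left(321 + i \sqrt{13}\right) = -29211 - 91 i \sqrt{13}$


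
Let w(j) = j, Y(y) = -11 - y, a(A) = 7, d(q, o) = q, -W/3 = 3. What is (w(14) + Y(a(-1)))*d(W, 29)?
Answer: 36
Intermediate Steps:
W = -9 (W = -3*3 = -9)
(w(14) + Y(a(-1)))*d(W, 29) = (14 + (-11 - 1*7))*(-9) = (14 + (-11 - 7))*(-9) = (14 - 18)*(-9) = -4*(-9) = 36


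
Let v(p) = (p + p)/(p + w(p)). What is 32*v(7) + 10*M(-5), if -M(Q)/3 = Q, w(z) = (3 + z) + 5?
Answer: 1874/11 ≈ 170.36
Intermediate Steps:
w(z) = 8 + z
M(Q) = -3*Q
v(p) = 2*p/(8 + 2*p) (v(p) = (p + p)/(p + (8 + p)) = (2*p)/(8 + 2*p) = 2*p/(8 + 2*p))
32*v(7) + 10*M(-5) = 32*(7/(4 + 7)) + 10*(-3*(-5)) = 32*(7/11) + 10*15 = 32*(7*(1/11)) + 150 = 32*(7/11) + 150 = 224/11 + 150 = 1874/11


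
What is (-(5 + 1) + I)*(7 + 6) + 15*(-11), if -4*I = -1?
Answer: -959/4 ≈ -239.75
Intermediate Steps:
I = ¼ (I = -¼*(-1) = ¼ ≈ 0.25000)
(-(5 + 1) + I)*(7 + 6) + 15*(-11) = (-(5 + 1) + ¼)*(7 + 6) + 15*(-11) = (-1*6 + ¼)*13 - 165 = (-6 + ¼)*13 - 165 = -23/4*13 - 165 = -299/4 - 165 = -959/4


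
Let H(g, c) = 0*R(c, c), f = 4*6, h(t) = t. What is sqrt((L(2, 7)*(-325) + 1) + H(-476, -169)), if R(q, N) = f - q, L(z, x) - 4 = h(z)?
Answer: I*sqrt(1949) ≈ 44.147*I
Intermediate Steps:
L(z, x) = 4 + z
f = 24
R(q, N) = 24 - q
H(g, c) = 0 (H(g, c) = 0*(24 - c) = 0)
sqrt((L(2, 7)*(-325) + 1) + H(-476, -169)) = sqrt(((4 + 2)*(-325) + 1) + 0) = sqrt((6*(-325) + 1) + 0) = sqrt((-1950 + 1) + 0) = sqrt(-1949 + 0) = sqrt(-1949) = I*sqrt(1949)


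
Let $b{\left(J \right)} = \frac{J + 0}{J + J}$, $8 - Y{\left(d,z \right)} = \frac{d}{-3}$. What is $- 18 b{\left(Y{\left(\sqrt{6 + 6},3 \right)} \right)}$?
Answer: $-9$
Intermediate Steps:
$Y{\left(d,z \right)} = 8 + \frac{d}{3}$ ($Y{\left(d,z \right)} = 8 - \frac{d}{-3} = 8 - d \left(- \frac{1}{3}\right) = 8 - - \frac{d}{3} = 8 + \frac{d}{3}$)
$b{\left(J \right)} = \frac{1}{2}$ ($b{\left(J \right)} = \frac{J}{2 J} = J \frac{1}{2 J} = \frac{1}{2}$)
$- 18 b{\left(Y{\left(\sqrt{6 + 6},3 \right)} \right)} = \left(-18\right) \frac{1}{2} = -9$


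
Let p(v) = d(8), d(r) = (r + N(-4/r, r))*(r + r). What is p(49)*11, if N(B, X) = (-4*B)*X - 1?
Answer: 4048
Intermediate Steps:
N(B, X) = -1 - 4*B*X (N(B, X) = -4*B*X - 1 = -1 - 4*B*X)
d(r) = 2*r*(15 + r) (d(r) = (r + (-1 - 4*(-4/r)*r))*(r + r) = (r + (-1 + 16))*(2*r) = (r + 15)*(2*r) = (15 + r)*(2*r) = 2*r*(15 + r))
p(v) = 368 (p(v) = 2*8*(15 + 8) = 2*8*23 = 368)
p(49)*11 = 368*11 = 4048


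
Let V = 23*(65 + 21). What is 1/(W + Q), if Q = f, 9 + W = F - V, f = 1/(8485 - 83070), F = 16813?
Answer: 74585/1105797209 ≈ 6.7449e-5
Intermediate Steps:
f = -1/74585 (f = 1/(-74585) = -1/74585 ≈ -1.3408e-5)
V = 1978 (V = 23*86 = 1978)
W = 14826 (W = -9 + (16813 - 1*1978) = -9 + (16813 - 1978) = -9 + 14835 = 14826)
Q = -1/74585 ≈ -1.3408e-5
1/(W + Q) = 1/(14826 - 1/74585) = 1/(1105797209/74585) = 74585/1105797209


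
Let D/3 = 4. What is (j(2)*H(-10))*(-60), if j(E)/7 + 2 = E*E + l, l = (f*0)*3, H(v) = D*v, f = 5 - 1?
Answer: 100800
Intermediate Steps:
f = 4
D = 12 (D = 3*4 = 12)
H(v) = 12*v
l = 0 (l = (4*0)*3 = 0*3 = 0)
j(E) = -14 + 7*E**2 (j(E) = -14 + 7*(E*E + 0) = -14 + 7*(E**2 + 0) = -14 + 7*E**2)
(j(2)*H(-10))*(-60) = ((-14 + 7*2**2)*(12*(-10)))*(-60) = ((-14 + 7*4)*(-120))*(-60) = ((-14 + 28)*(-120))*(-60) = (14*(-120))*(-60) = -1680*(-60) = 100800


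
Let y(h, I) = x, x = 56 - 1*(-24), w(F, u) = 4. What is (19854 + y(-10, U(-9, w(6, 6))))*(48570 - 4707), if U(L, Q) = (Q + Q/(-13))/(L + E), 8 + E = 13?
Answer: 874365042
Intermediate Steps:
E = 5 (E = -8 + 13 = 5)
x = 80 (x = 56 + 24 = 80)
U(L, Q) = 12*Q/(13*(5 + L)) (U(L, Q) = (Q + Q/(-13))/(L + 5) = (Q + Q*(-1/13))/(5 + L) = (Q - Q/13)/(5 + L) = (12*Q/13)/(5 + L) = 12*Q/(13*(5 + L)))
y(h, I) = 80
(19854 + y(-10, U(-9, w(6, 6))))*(48570 - 4707) = (19854 + 80)*(48570 - 4707) = 19934*43863 = 874365042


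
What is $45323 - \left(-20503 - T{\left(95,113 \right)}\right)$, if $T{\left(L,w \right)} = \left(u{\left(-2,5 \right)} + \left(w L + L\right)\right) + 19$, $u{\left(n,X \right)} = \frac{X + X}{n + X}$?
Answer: $\frac{230035}{3} \approx 76678.0$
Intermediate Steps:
$u{\left(n,X \right)} = \frac{2 X}{X + n}$
$T{\left(L,w \right)} = \frac{67}{3} + L + L w$ ($T{\left(L,w \right)} = \left(2 \cdot 5 \frac{1}{5 - 2} + \left(w L + L\right)\right) + 19 = \left(2 \cdot 5 \cdot \frac{1}{3} + \left(L w + L\right)\right) + 19 = \left(2 \cdot 5 \cdot \frac{1}{3} + \left(L + L w\right)\right) + 19 = \left(\frac{10}{3} + \left(L + L w\right)\right) + 19 = \left(\frac{10}{3} + L + L w\right) + 19 = \frac{67}{3} + L + L w$)
$45323 - \left(-20503 - T{\left(95,113 \right)}\right) = 45323 - \left(-20503 - \left(\frac{67}{3} + 95 + 95 \cdot 113\right)\right) = 45323 - \left(-20503 - \left(\frac{67}{3} + 95 + 10735\right)\right) = 45323 - \left(-20503 - \frac{32557}{3}\right) = 45323 - - \frac{94066}{3} = 45323 + \frac{94066}{3} = \frac{230035}{3}$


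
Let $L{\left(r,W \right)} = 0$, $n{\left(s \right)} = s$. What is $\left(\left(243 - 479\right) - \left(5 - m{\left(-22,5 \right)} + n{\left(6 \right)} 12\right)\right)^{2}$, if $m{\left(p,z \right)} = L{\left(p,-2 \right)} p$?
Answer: $97969$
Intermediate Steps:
$m{\left(p,z \right)} = 0$ ($m{\left(p,z \right)} = 0 p = 0$)
$\left(\left(243 - 479\right) - \left(5 - m{\left(-22,5 \right)} + n{\left(6 \right)} 12\right)\right)^{2} = \left(\left(243 - 479\right) + \left(0 - \left(5 + 6 \cdot 12\right)\right)\right)^{2} = \left(\left(243 - 479\right) + \left(0 - \left(5 + 72\right)\right)\right)^{2} = \left(-236 + \left(0 - 77\right)\right)^{2} = \left(-236 - 77\right)^{2} = \left(-313\right)^{2} = 97969$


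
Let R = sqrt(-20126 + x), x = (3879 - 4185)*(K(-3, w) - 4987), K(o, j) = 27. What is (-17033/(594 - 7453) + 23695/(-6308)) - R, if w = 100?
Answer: -2898939/2277188 - sqrt(1497634) ≈ -1225.1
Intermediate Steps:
x = 1517760 (x = (3879 - 4185)*(27 - 4987) = -306*(-4960) = 1517760)
R = sqrt(1497634) (R = sqrt(-20126 + 1517760) = sqrt(1497634) ≈ 1223.8)
(-17033/(594 - 7453) + 23695/(-6308)) - R = (-17033/(594 - 7453) + 23695/(-6308)) - sqrt(1497634) = (-17033/(-6859) + 23695*(-1/6308)) - sqrt(1497634) = (-17033*(-1/6859) - 23695/6308) - sqrt(1497634) = (17033/6859 - 23695/6308) - sqrt(1497634) = -2898939/2277188 - sqrt(1497634)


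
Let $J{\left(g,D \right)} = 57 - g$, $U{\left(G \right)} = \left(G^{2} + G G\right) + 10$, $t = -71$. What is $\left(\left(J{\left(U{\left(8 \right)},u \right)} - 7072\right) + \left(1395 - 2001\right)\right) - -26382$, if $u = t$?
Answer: $18623$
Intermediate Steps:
$u = -71$
$U{\left(G \right)} = 10 + 2 G^{2}$ ($U{\left(G \right)} = \left(G^{2} + G^{2}\right) + 10 = 2 G^{2} + 10 = 10 + 2 G^{2}$)
$\left(\left(J{\left(U{\left(8 \right)},u \right)} - 7072\right) + \left(1395 - 2001\right)\right) - -26382 = \left(\left(\left(57 - \left(10 + 2 \cdot 8^{2}\right)\right) - 7072\right) + \left(1395 - 2001\right)\right) - -26382 = \left(\left(\left(57 - \left(10 + 2 \cdot 64\right)\right) - 7072\right) + \left(1395 - 2001\right)\right) + 26382 = \left(\left(\left(57 - \left(10 + 128\right)\right) - 7072\right) - 606\right) + 26382 = \left(\left(\left(57 - 138\right) - 7072\right) - 606\right) + 26382 = \left(\left(-81 - 7072\right) - 606\right) + 26382 = \left(-7153 - 606\right) + 26382 = -7759 + 26382 = 18623$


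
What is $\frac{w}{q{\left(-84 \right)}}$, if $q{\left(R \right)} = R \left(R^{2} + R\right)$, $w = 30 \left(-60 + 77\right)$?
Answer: $- \frac{85}{97608} \approx -0.00087083$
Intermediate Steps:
$w = 510$ ($w = 30 \cdot 17 = 510$)
$q{\left(R \right)} = R \left(R + R^{2}\right)$
$\frac{w}{q{\left(-84 \right)}} = \frac{510}{\left(-84\right)^{2} \left(1 - 84\right)} = \frac{510}{7056 \left(-83\right)} = \frac{510}{-585648} = 510 \left(- \frac{1}{585648}\right) = - \frac{85}{97608}$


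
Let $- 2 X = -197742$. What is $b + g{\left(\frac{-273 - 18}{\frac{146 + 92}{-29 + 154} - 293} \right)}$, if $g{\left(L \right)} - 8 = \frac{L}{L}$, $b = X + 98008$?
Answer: $196888$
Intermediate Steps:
$X = 98871$ ($X = \left(- \frac{1}{2}\right) \left(-197742\right) = 98871$)
$b = 196879$ ($b = 98871 + 98008 = 196879$)
$g{\left(L \right)} = 9$ ($g{\left(L \right)} = 8 + \frac{L}{L} = 8 + 1 = 9$)
$b + g{\left(\frac{-273 - 18}{\frac{146 + 92}{-29 + 154} - 293} \right)} = 196879 + 9 = 196888$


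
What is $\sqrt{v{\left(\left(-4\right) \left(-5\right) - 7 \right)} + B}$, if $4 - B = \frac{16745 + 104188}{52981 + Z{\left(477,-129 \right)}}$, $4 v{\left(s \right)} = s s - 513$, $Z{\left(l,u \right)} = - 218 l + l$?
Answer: $\frac{i \sqrt{12702622354}}{12632} \approx 8.9223 i$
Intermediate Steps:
$Z{\left(l,u \right)} = - 217 l$
$v{\left(s \right)} = - \frac{513}{4} + \frac{s^{2}}{4}$ ($v{\left(s \right)} = \frac{s s - 513}{4} = \frac{s^{2} - 513}{4} = \frac{-513 + s^{2}}{4} = - \frac{513}{4} + \frac{s^{2}}{4}$)
$B = \frac{323045}{50528}$ ($B = 4 - \frac{16745 + 104188}{52981 - 103509} = 4 - \frac{120933}{52981 - 103509} = 4 - \frac{120933}{-50528} = 4 - 120933 \left(- \frac{1}{50528}\right) = 4 - - \frac{120933}{50528} = 4 + \frac{120933}{50528} = \frac{323045}{50528} \approx 6.3934$)
$\sqrt{v{\left(\left(-4\right) \left(-5\right) - 7 \right)} + B} = \sqrt{\left(- \frac{513}{4} + \frac{\left(\left(-4\right) \left(-5\right) - 7\right)^{2}}{4}\right) + \frac{323045}{50528}} = \sqrt{\left(- \frac{513}{4} + \frac{\left(20 - 7\right)^{2}}{4}\right) + \frac{323045}{50528}} = \sqrt{\left(- \frac{513}{4} + \frac{13^{2}}{4}\right) + \frac{323045}{50528}} = \sqrt{\left(- \frac{513}{4} + \frac{1}{4} \cdot 169\right) + \frac{323045}{50528}} = \sqrt{\left(- \frac{513}{4} + \frac{169}{4}\right) + \frac{323045}{50528}} = \sqrt{-86 + \frac{323045}{50528}} = \sqrt{- \frac{4022363}{50528}} = \frac{i \sqrt{12702622354}}{12632}$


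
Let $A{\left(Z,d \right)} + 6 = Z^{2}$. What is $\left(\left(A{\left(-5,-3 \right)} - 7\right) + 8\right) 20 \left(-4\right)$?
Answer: $-1600$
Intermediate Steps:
$A{\left(Z,d \right)} = -6 + Z^{2}$
$\left(\left(A{\left(-5,-3 \right)} - 7\right) + 8\right) 20 \left(-4\right) = \left(\left(\left(-6 + \left(-5\right)^{2}\right) - 7\right) + 8\right) 20 \left(-4\right) = \left(\left(\left(-6 + 25\right) - 7\right) + 8\right) 20 \left(-4\right) = \left(\left(19 - 7\right) + 8\right) 20 \left(-4\right) = \left(12 + 8\right) 20 \left(-4\right) = 20 \cdot 20 \left(-4\right) = 400 \left(-4\right) = -1600$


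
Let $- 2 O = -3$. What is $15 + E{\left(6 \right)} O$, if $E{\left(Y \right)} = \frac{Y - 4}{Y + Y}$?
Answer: $\frac{61}{4} \approx 15.25$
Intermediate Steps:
$O = \frac{3}{2}$ ($O = \left(- \frac{1}{2}\right) \left(-3\right) = \frac{3}{2} \approx 1.5$)
$E{\left(Y \right)} = \frac{-4 + Y}{2 Y}$
$15 + E{\left(6 \right)} O = 15 + \frac{-4 + 6}{2 \cdot 6} \cdot \frac{3}{2} = 15 + \frac{1}{2} \cdot \frac{1}{6} \cdot 2 \cdot \frac{3}{2} = 15 + \frac{1}{6} \cdot \frac{3}{2} = 15 + \frac{1}{4} = \frac{61}{4}$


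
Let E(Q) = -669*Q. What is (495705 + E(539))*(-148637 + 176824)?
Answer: 3808458318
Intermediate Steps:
(495705 + E(539))*(-148637 + 176824) = (495705 - 669*539)*(-148637 + 176824) = (495705 - 360591)*28187 = 135114*28187 = 3808458318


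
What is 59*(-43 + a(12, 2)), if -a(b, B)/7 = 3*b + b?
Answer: -22361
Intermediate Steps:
a(b, B) = -28*b (a(b, B) = -7*(3*b + b) = -28*b)
59*(-43 + a(12, 2)) = 59*(-43 - 28*12) = 59*(-43 - 336) = 59*(-379) = -22361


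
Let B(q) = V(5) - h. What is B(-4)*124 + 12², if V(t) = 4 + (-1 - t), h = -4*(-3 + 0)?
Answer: -1592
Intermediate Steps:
h = 12 (h = -4*(-3) = 12)
V(t) = 3 - t
B(q) = -14 (B(q) = (3 - 1*5) - 1*12 = (3 - 5) - 12 = -2 - 12 = -14)
B(-4)*124 + 12² = -14*124 + 12² = -1736 + 144 = -1592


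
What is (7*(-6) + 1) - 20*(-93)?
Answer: 1819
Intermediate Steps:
(7*(-6) + 1) - 20*(-93) = (-42 + 1) + 1860 = -41 + 1860 = 1819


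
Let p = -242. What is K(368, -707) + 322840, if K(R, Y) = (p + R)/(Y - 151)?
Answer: 46166099/143 ≈ 3.2284e+5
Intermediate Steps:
K(R, Y) = (-242 + R)/(-151 + Y) (K(R, Y) = (-242 + R)/(Y - 151) = (-242 + R)/(-151 + Y))
K(368, -707) + 322840 = (-242 + 368)/(-151 - 707) + 322840 = 126/(-858) + 322840 = -1/858*126 + 322840 = -21/143 + 322840 = 46166099/143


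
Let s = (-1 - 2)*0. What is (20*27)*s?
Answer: 0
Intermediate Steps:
s = 0 (s = -3*0 = 0)
(20*27)*s = (20*27)*0 = 540*0 = 0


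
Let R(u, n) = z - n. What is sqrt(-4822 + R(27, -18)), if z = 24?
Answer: 2*I*sqrt(1195) ≈ 69.138*I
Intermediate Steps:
R(u, n) = 24 - n
sqrt(-4822 + R(27, -18)) = sqrt(-4822 + (24 - 1*(-18))) = sqrt(-4822 + (24 + 18)) = sqrt(-4822 + 42) = sqrt(-4780) = 2*I*sqrt(1195)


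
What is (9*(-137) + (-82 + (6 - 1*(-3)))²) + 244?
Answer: 4340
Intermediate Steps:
(9*(-137) + (-82 + (6 - 1*(-3)))²) + 244 = (-1233 + (-82 + (6 + 3))²) + 244 = (-1233 + (-82 + 9)²) + 244 = (-1233 + (-73)²) + 244 = (-1233 + 5329) + 244 = 4096 + 244 = 4340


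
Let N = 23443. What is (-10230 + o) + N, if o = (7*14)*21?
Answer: 15271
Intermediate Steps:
o = 2058 (o = 98*21 = 2058)
(-10230 + o) + N = (-10230 + 2058) + 23443 = -8172 + 23443 = 15271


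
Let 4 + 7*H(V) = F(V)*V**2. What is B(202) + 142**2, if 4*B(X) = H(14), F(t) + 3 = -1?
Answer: 140951/7 ≈ 20136.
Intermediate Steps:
F(t) = -4 (F(t) = -3 - 1 = -4)
H(V) = -4/7 - 4*V**2/7 (H(V) = -4/7 + (-4*V**2)/7 = -4/7 - 4*V**2/7)
B(X) = -197/7 (B(X) = (-4/7 - 4/7*14**2)/4 = (-4/7 - 4/7*196)/4 = (-4/7 - 112)/4 = (1/4)*(-788/7) = -197/7)
B(202) + 142**2 = -197/7 + 142**2 = -197/7 + 20164 = 140951/7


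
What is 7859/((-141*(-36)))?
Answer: 7859/5076 ≈ 1.5483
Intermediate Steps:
7859/((-141*(-36))) = 7859/5076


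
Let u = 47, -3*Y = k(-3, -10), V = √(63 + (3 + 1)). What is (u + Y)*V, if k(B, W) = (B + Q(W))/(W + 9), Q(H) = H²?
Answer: 238*√67/3 ≈ 649.37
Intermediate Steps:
k(B, W) = (B + W²)/(9 + W) (k(B, W) = (B + W²)/(W + 9) = (B + W²)/(9 + W))
V = √67 (V = √(63 + 4) = √67 ≈ 8.1853)
Y = 97/3 (Y = -(-3 + (-10)²)/(3*(9 - 10)) = -(-3 + 100)/(3*(-1)) = -(-1)*97/3 = -⅓*(-97) = 97/3 ≈ 32.333)
(u + Y)*V = (47 + 97/3)*√67 = 238*√67/3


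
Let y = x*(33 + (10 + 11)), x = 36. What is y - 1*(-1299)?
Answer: 3243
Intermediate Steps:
y = 1944 (y = 36*(33 + (10 + 11)) = 36*(33 + 21) = 36*54 = 1944)
y - 1*(-1299) = 1944 - 1*(-1299) = 1944 + 1299 = 3243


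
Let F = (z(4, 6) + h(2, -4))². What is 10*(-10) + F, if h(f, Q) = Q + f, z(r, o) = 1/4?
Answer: -1551/16 ≈ -96.938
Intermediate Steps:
z(r, o) = ¼
F = 49/16 (F = (¼ + (-4 + 2))² = (¼ - 2)² = (-7/4)² = 49/16 ≈ 3.0625)
10*(-10) + F = 10*(-10) + 49/16 = -100 + 49/16 = -1551/16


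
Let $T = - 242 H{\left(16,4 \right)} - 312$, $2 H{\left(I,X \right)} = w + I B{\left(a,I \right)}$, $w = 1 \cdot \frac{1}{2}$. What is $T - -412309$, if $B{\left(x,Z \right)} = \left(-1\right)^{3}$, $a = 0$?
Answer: $\frac{827745}{2} \approx 4.1387 \cdot 10^{5}$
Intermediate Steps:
$w = \frac{1}{2}$ ($w = 1 \cdot \frac{1}{2} = \frac{1}{2} \approx 0.5$)
$B{\left(x,Z \right)} = -1$
$H{\left(I,X \right)} = \frac{1}{4} - \frac{I}{2}$ ($H{\left(I,X \right)} = \frac{\frac{1}{2} + I \left(-1\right)}{2} = \frac{\frac{1}{2} - I}{2} = \frac{1}{4} - \frac{I}{2}$)
$T = \frac{3127}{2}$ ($T = - 242 \left(\frac{1}{4} - 8\right) - 312 = \left(-242\right) \left(- \frac{31}{4}\right) - 312 = \frac{3751}{2} - 312 = \frac{3127}{2} \approx 1563.5$)
$T - -412309 = \frac{3127}{2} - -412309 = \frac{3127}{2} + 412309 = \frac{827745}{2}$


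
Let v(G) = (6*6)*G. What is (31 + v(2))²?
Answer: 10609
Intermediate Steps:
v(G) = 36*G
(31 + v(2))² = (31 + 36*2)² = (31 + 72)² = 103² = 10609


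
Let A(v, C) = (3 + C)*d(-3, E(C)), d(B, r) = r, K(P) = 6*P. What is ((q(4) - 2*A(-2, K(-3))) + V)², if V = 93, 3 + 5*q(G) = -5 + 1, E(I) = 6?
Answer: 1844164/25 ≈ 73767.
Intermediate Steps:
q(G) = -7/5 (q(G) = -⅗ + (-5 + 1)/5 = -⅗ + (⅕)*(-4) = -⅗ - ⅘ = -7/5)
A(v, C) = 18 + 6*C (A(v, C) = (3 + C)*6 = 18 + 6*C)
((q(4) - 2*A(-2, K(-3))) + V)² = ((-7/5 - 2*(18 + 6*(6*(-3)))) + 93)² = ((-7/5 - 2*(18 + 6*(-18))) + 93)² = ((-7/5 - 2*(18 - 108)) + 93)² = ((-7/5 - 2*(-90)) + 93)² = ((-7/5 + 180) + 93)² = (893/5 + 93)² = (1358/5)² = 1844164/25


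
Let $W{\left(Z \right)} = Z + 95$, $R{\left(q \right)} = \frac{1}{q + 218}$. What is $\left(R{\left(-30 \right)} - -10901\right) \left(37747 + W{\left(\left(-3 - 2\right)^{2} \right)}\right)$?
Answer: $\frac{77604213263}{188} \approx 4.1279 \cdot 10^{8}$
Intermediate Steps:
$R{\left(q \right)} = \frac{1}{218 + q}$
$W{\left(Z \right)} = 95 + Z$
$\left(R{\left(-30 \right)} - -10901\right) \left(37747 + W{\left(\left(-3 - 2\right)^{2} \right)}\right) = \left(\frac{1}{218 - 30} - -10901\right) \left(37747 + \left(95 + \left(-3 - 2\right)^{2}\right)\right) = \left(\frac{1}{188} + \left(-13685 + 24586\right)\right) \left(37747 + \left(95 + \left(-5\right)^{2}\right)\right) = \left(\frac{1}{188} + 10901\right) \left(37747 + \left(95 + 25\right)\right) = \frac{2049389 \left(37747 + 120\right)}{188} = \frac{2049389}{188} \cdot 37867 = \frac{77604213263}{188}$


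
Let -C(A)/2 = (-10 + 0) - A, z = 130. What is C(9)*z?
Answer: 4940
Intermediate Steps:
C(A) = 20 + 2*A (C(A) = -2*((-10 + 0) - A) = -2*(-10 - A) = 20 + 2*A)
C(9)*z = (20 + 2*9)*130 = (20 + 18)*130 = 38*130 = 4940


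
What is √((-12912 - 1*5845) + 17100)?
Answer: I*√1657 ≈ 40.706*I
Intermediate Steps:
√((-12912 - 1*5845) + 17100) = √((-12912 - 5845) + 17100) = √(-18757 + 17100) = √(-1657) = I*√1657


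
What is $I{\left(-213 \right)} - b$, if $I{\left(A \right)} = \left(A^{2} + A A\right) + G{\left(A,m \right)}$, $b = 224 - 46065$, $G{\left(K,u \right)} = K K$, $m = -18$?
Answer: $181948$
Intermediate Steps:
$G{\left(K,u \right)} = K^{2}$
$b = -45841$ ($b = 224 - 46065 = -45841$)
$I{\left(A \right)} = 3 A^{2}$ ($I{\left(A \right)} = \left(A^{2} + A A\right) + A^{2} = \left(A^{2} + A^{2}\right) + A^{2} = 2 A^{2} + A^{2} = 3 A^{2}$)
$I{\left(-213 \right)} - b = 3 \left(-213\right)^{2} - -45841 = 3 \cdot 45369 + 45841 = 136107 + 45841 = 181948$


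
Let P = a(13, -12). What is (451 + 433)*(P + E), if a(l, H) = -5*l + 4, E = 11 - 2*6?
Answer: -54808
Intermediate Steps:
E = -1 (E = 11 - 12 = -1)
a(l, H) = 4 - 5*l
P = -61 (P = 4 - 5*13 = 4 - 65 = -61)
(451 + 433)*(P + E) = (451 + 433)*(-61 - 1) = 884*(-62) = -54808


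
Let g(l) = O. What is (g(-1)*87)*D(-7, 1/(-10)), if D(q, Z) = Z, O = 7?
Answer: -609/10 ≈ -60.900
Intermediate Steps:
g(l) = 7
(g(-1)*87)*D(-7, 1/(-10)) = (7*87)/(-10) = 609*(-⅒) = -609/10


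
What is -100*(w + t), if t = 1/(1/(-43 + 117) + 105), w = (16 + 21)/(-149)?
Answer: 27650100/1157879 ≈ 23.880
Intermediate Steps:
w = -37/149 (w = 37*(-1/149) = -37/149 ≈ -0.24832)
t = 74/7771 (t = 1/(1/74 + 105) = 1/(7771/74) = 74/7771 ≈ 0.0095226)
-100*(w + t) = -100*(-37/149 + 74/7771) = -100*(-276501/1157879) = 27650100/1157879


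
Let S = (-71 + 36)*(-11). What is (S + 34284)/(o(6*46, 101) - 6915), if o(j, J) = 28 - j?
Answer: -34669/7163 ≈ -4.8400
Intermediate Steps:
S = 385 (S = -35*(-11) = 385)
(S + 34284)/(o(6*46, 101) - 6915) = (385 + 34284)/((28 - 6*46) - 6915) = 34669/((28 - 1*276) - 6915) = 34669/((28 - 276) - 6915) = 34669/(-248 - 6915) = 34669/(-7163) = 34669*(-1/7163) = -34669/7163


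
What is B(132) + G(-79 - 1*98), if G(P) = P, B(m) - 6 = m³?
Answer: 2299797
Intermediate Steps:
B(m) = 6 + m³
B(132) + G(-79 - 1*98) = (6 + 132³) + (-79 - 1*98) = (6 + 2299968) + (-79 - 98) = 2299974 - 177 = 2299797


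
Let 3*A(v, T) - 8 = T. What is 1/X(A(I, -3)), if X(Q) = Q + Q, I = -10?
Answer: 3/10 ≈ 0.30000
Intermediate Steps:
A(v, T) = 8/3 + T/3
X(Q) = 2*Q
1/X(A(I, -3)) = 1/(2*(8/3 + (1/3)*(-3))) = 1/(2*(8/3 - 1)) = 1/(2*(5/3)) = 1/(10/3) = 3/10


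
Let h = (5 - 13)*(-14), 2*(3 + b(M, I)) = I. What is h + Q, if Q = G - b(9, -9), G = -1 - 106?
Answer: 25/2 ≈ 12.500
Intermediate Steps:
b(M, I) = -3 + I/2
G = -107
Q = -199/2 (Q = -107 - (-3 + (½)*(-9)) = -107 - (-3 - 9/2) = -107 - 1*(-15/2) = -107 + 15/2 = -199/2 ≈ -99.500)
h = 112 (h = -8*(-14) = 112)
h + Q = 112 - 199/2 = 25/2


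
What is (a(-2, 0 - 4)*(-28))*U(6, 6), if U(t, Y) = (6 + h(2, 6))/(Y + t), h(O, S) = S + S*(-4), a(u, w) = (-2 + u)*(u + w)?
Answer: 672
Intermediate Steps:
h(O, S) = -3*S (h(O, S) = S - 4*S = -3*S)
U(t, Y) = -12/(Y + t) (U(t, Y) = (6 - 3*6)/(Y + t) = (6 - 18)/(Y + t) = -12/(Y + t))
(a(-2, 0 - 4)*(-28))*U(6, 6) = (((-2)² - 2*(-2) - 2*(0 - 4) - 2*(0 - 4))*(-28))*(-12/(6 + 6)) = ((4 + 4 - 2*(-4) - 2*(-4))*(-28))*(-12/12) = ((4 + 4 + 8 + 8)*(-28))*(-12*1/12) = (24*(-28))*(-1) = -672*(-1) = 672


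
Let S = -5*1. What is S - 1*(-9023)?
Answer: 9018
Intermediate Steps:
S = -5
S - 1*(-9023) = -5 - 1*(-9023) = -5 + 9023 = 9018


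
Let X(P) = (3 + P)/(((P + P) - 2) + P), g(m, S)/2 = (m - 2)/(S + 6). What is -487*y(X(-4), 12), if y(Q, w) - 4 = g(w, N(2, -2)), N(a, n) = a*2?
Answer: -2922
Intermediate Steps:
N(a, n) = 2*a
g(m, S) = 2*(-2 + m)/(6 + S) (g(m, S) = 2*((m - 2)/(S + 6)) = 2*((-2 + m)/(6 + S)) = 2*(-2 + m)/(6 + S))
X(P) = (3 + P)/(-2 + 3*P) (X(P) = (3 + P)/((2*P - 2) + P) = (3 + P)/((-2 + 2*P) + P) = (3 + P)/(-2 + 3*P))
y(Q, w) = 18/5 + w/5 (y(Q, w) = 4 + 2*(-2 + w)/(6 + 2*2) = 4 + 2*(-2 + w)/(6 + 4) = 4 + 2*(-2 + w)/10 = 4 + 2*(⅒)*(-2 + w) = 4 + (-⅖ + w/5) = 18/5 + w/5)
-487*y(X(-4), 12) = -487*(18/5 + (⅕)*12) = -487*(18/5 + 12/5) = -487*6 = -2922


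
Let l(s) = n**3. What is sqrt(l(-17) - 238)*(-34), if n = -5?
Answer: -374*I*sqrt(3) ≈ -647.79*I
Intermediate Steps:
l(s) = -125 (l(s) = (-5)**3 = -125)
sqrt(l(-17) - 238)*(-34) = sqrt(-125 - 238)*(-34) = sqrt(-363)*(-34) = (11*I*sqrt(3))*(-34) = -374*I*sqrt(3)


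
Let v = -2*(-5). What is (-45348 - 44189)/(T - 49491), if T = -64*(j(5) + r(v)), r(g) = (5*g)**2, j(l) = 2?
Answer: 89537/209619 ≈ 0.42714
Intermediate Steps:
v = 10
r(g) = 25*g**2
T = -160128 (T = -64*(2 + 25*10**2) = -64*(2 + 25*100) = -64*(2 + 2500) = -64*2502 = -160128)
(-45348 - 44189)/(T - 49491) = (-45348 - 44189)/(-160128 - 49491) = -89537/(-209619) = -89537*(-1/209619) = 89537/209619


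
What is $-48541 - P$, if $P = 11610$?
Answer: $-60151$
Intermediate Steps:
$-48541 - P = -48541 - 11610 = -60151$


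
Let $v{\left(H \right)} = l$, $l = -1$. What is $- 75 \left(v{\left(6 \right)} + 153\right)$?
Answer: $-11400$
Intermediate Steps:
$v{\left(H \right)} = -1$
$- 75 \left(v{\left(6 \right)} + 153\right) = - 75 \left(-1 + 153\right) = \left(-75\right) 152 = -11400$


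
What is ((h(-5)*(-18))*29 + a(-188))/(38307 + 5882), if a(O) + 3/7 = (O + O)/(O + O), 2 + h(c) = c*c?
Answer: -84038/309323 ≈ -0.27168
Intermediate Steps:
h(c) = -2 + c² (h(c) = -2 + c*c = -2 + c²)
a(O) = 4/7 (a(O) = -3/7 + (O + O)/(O + O) = -3/7 + (2*O)/((2*O)) = -3/7 + (2*O)*(1/(2*O)) = -3/7 + 1 = 4/7)
((h(-5)*(-18))*29 + a(-188))/(38307 + 5882) = (((-2 + (-5)²)*(-18))*29 + 4/7)/(38307 + 5882) = (((-2 + 25)*(-18))*29 + 4/7)/44189 = ((23*(-18))*29 + 4/7)*(1/44189) = (-414*29 + 4/7)*(1/44189) = (-12006 + 4/7)*(1/44189) = -84038/7*1/44189 = -84038/309323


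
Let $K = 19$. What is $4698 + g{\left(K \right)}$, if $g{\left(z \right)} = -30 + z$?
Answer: $4687$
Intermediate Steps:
$4698 + g{\left(K \right)} = 4698 + \left(-30 + 19\right) = 4698 - 11 = 4687$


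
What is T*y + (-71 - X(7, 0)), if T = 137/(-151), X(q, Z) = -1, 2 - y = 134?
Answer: 7514/151 ≈ 49.762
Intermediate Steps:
y = -132 (y = 2 - 1*134 = 2 - 134 = -132)
T = -137/151 (T = 137*(-1/151) = -137/151 ≈ -0.90728)
T*y + (-71 - X(7, 0)) = -137/151*(-132) + (-71 - 1*(-1)) = 18084/151 + (-71 + 1) = 18084/151 - 70 = 7514/151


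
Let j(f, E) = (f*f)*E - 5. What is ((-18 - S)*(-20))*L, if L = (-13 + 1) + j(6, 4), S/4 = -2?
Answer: 25400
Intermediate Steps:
j(f, E) = -5 + E*f² (j(f, E) = f²*E - 5 = E*f² - 5 = -5 + E*f²)
S = -8 (S = 4*(-2) = -8)
L = 127 (L = (-13 + 1) + (-5 + 4*6²) = -12 + (-5 + 4*36) = -12 + (-5 + 144) = -12 + 139 = 127)
((-18 - S)*(-20))*L = ((-18 - 1*(-8))*(-20))*127 = ((-18 + 8)*(-20))*127 = -10*(-20)*127 = 200*127 = 25400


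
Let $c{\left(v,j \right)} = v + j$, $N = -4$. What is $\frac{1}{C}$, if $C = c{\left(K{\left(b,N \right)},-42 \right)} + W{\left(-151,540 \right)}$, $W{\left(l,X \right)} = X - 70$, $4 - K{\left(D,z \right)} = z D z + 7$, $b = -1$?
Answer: $\frac{1}{441} \approx 0.0022676$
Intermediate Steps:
$K{\left(D,z \right)} = -3 - D z^{2}$ ($K{\left(D,z \right)} = 4 - \left(z D z + 7\right) = 4 - \left(D z z + 7\right) = 4 - \left(D z^{2} + 7\right) = 4 - \left(7 + D z^{2}\right) = -3 - D z^{2}$)
$W{\left(l,X \right)} = -70 + X$
$c{\left(v,j \right)} = j + v$
$C = 441$ ($C = \left(-42 - \left(3 - \left(-4\right)^{2}\right)\right) + \left(-70 + 540\right) = \left(-42 - \left(3 - 16\right)\right) + 470 = \left(-42 + \left(-3 + 16\right)\right) + 470 = \left(-42 + 13\right) + 470 = -29 + 470 = 441$)
$\frac{1}{C} = \frac{1}{441}$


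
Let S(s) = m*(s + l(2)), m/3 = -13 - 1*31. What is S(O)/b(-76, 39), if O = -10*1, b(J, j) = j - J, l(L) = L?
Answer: 1056/115 ≈ 9.1826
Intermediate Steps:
m = -132 (m = 3*(-13 - 1*31) = 3*(-13 - 31) = 3*(-44) = -132)
O = -10
S(s) = -264 - 132*s (S(s) = -132*(s + 2) = -132*(2 + s) = -264 - 132*s)
S(O)/b(-76, 39) = (-264 - 132*(-10))/(39 - 1*(-76)) = (-264 + 1320)/(39 + 76) = 1056/115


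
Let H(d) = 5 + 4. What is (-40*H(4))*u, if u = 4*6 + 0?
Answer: -8640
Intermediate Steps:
u = 24 (u = 24 + 0 = 24)
H(d) = 9
(-40*H(4))*u = -40*9*24 = -360*24 = -8640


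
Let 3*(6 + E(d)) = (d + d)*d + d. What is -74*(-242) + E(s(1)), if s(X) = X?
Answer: 17903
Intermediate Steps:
E(d) = -6 + d/3 + 2*d²/3 (E(d) = -6 + ((d + d)*d + d)/3 = -6 + ((2*d)*d + d)/3 = -6 + (2*d² + d)/3 = -6 + (d + 2*d²)/3 = -6 + (d/3 + 2*d²/3) = -6 + d/3 + 2*d²/3)
-74*(-242) + E(s(1)) = -74*(-242) + (-6 + (⅓)*1 + (⅔)*1²) = 17908 + (-6 + ⅓ + (⅔)*1) = 17908 + (-6 + ⅓ + ⅔) = 17908 - 5 = 17903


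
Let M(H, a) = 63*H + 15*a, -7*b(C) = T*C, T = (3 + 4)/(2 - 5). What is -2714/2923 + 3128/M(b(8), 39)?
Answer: 7099502/2201019 ≈ 3.2256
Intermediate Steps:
T = -7/3 (T = 7/(-3) = 7*(-⅓) = -7/3 ≈ -2.3333)
b(C) = C/3 (b(C) = -(-1)*C/3 = C/3)
M(H, a) = 15*a + 63*H
-2714/2923 + 3128/M(b(8), 39) = -2714/2923 + 3128/(15*39 + 63*((⅓)*8)) = -2714*1/2923 + 3128/(585 + 63*(8/3)) = -2714/2923 + 3128/(585 + 168) = -2714/2923 + 3128/753 = 7099502/2201019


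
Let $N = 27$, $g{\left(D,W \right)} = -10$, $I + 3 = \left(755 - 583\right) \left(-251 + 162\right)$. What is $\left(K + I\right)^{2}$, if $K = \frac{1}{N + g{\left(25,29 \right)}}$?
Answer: $\frac{67748801796}{289} \approx 2.3442 \cdot 10^{8}$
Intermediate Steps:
$I = -15311$ ($I = -3 + \left(755 - 583\right) \left(-251 + 162\right) = -3 + 172 \left(-89\right) = -3 - 15308 = -15311$)
$K = \frac{1}{17}$ ($K = \frac{1}{27 - 10} = \frac{1}{17} \approx 0.058824$)
$\left(K + I\right)^{2} = \left(\frac{1}{17} - 15311\right)^{2} = \left(- \frac{260286}{17}\right)^{2} = \frac{67748801796}{289}$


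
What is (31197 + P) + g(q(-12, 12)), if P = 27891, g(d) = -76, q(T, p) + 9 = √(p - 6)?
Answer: 59012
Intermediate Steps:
q(T, p) = -9 + √(-6 + p) (q(T, p) = -9 + √(p - 6) = -9 + √(-6 + p))
(31197 + P) + g(q(-12, 12)) = (31197 + 27891) - 76 = 59088 - 76 = 59012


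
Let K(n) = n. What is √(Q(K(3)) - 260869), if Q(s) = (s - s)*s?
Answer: I*√260869 ≈ 510.75*I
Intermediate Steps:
Q(s) = 0 (Q(s) = 0*s = 0)
√(Q(K(3)) - 260869) = √(0 - 260869) = √(-260869) = I*√260869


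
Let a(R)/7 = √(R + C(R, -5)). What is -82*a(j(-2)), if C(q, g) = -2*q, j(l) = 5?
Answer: -574*I*√5 ≈ -1283.5*I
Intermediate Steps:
a(R) = 7*√(-R) (a(R) = 7*√(R - 2*R) = 7*√(-R))
-82*a(j(-2)) = -574*√(-1*5) = -574*√(-5) = -574*I*√5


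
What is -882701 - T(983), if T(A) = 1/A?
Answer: -867695084/983 ≈ -8.8270e+5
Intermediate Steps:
-882701 - T(983) = -882701 - 1/983 = -867695084/983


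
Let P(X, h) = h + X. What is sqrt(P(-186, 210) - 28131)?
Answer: 9*I*sqrt(347) ≈ 167.65*I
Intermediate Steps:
P(X, h) = X + h
sqrt(P(-186, 210) - 28131) = sqrt((-186 + 210) - 28131) = sqrt(24 - 28131) = sqrt(-28107) = 9*I*sqrt(347)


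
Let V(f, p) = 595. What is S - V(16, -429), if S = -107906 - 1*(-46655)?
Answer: -61846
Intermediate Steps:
S = -61251 (S = -107906 + 46655 = -61251)
S - V(16, -429) = -61251 - 1*595 = -61251 - 595 = -61846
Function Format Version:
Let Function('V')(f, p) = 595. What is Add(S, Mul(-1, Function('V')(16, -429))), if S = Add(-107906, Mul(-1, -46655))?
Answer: -61846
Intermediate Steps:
S = -61251 (S = Add(-107906, 46655) = -61251)
Add(S, Mul(-1, Function('V')(16, -429))) = Add(-61251, Mul(-1, 595)) = Add(-61251, -595) = -61846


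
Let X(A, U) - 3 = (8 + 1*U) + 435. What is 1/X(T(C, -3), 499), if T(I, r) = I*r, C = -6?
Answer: 1/945 ≈ 0.0010582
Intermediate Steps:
X(A, U) = 446 + U (X(A, U) = 3 + ((8 + 1*U) + 435) = 3 + ((8 + U) + 435) = 3 + (443 + U) = 446 + U)
1/X(T(C, -3), 499) = 1/(446 + 499) = 1/945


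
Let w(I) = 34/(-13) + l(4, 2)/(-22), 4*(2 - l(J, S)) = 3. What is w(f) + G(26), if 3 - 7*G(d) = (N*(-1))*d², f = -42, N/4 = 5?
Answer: 15448913/8008 ≈ 1929.2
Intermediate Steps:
N = 20 (N = 4*5 = 20)
l(J, S) = 5/4 (l(J, S) = 2 - ¼*3 = 2 - ¾ = 5/4)
w(I) = -3057/1144 (w(I) = 34/(-13) + (5/4)/(-22) = 34*(-1/13) + (5/4)*(-1/22) = -34/13 - 5/88 = -3057/1144)
G(d) = 3/7 + 20*d²/7 (G(d) = 3/7 - 20*(-1)*d²/7 = 3/7 - (-20)*d²/7 = 3/7 + 20*d²/7)
w(f) + G(26) = -3057/1144 + (3/7 + (20/7)*26²) = -3057/1144 + (3/7 + (20/7)*676) = -3057/1144 + (3/7 + 13520/7) = -3057/1144 + 13523/7 = 15448913/8008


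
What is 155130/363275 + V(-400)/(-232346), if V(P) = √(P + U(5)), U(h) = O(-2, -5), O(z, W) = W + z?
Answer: 31026/72655 - I*√407/232346 ≈ 0.42703 - 8.6828e-5*I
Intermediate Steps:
U(h) = -7 (U(h) = -5 - 2 = -7)
V(P) = √(-7 + P) (V(P) = √(P - 7) = √(-7 + P))
155130/363275 + V(-400)/(-232346) = 155130/363275 + √(-7 - 400)/(-232346) = 155130*(1/363275) + √(-407)*(-1/232346) = 31026/72655 + (I*√407)*(-1/232346) = 31026/72655 - I*√407/232346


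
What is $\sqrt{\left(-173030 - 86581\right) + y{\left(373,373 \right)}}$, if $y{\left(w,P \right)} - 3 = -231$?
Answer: $3 i \sqrt{28871} \approx 509.74 i$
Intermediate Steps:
$y{\left(w,P \right)} = -228$ ($y{\left(w,P \right)} = 3 - 231 = -228$)
$\sqrt{\left(-173030 - 86581\right) + y{\left(373,373 \right)}} = \sqrt{\left(-173030 - 86581\right) - 228} = \sqrt{-259611 - 228} = \sqrt{-259839} = 3 i \sqrt{28871}$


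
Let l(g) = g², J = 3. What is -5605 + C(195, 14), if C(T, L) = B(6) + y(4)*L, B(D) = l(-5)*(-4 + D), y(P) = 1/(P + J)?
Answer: -5553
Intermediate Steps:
y(P) = 1/(3 + P) (y(P) = 1/(P + 3) = 1/(3 + P))
B(D) = -100 + 25*D (B(D) = (-5)²*(-4 + D) = 25*(-4 + D) = -100 + 25*D)
C(T, L) = 50 + L/7 (C(T, L) = (-100 + 25*6) + L/(3 + 4) = (-100 + 150) + L/7 = 50 + L/7)
-5605 + C(195, 14) = -5605 + (50 + (⅐)*14) = -5605 + (50 + 2) = -5605 + 52 = -5553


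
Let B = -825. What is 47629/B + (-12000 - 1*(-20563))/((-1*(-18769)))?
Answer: -886884226/15484425 ≈ -57.276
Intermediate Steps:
47629/B + (-12000 - 1*(-20563))/((-1*(-18769))) = 47629/(-825) + (-12000 - 1*(-20563))/((-1*(-18769))) = 47629*(-1/825) + (-12000 + 20563)/18769 = -47629/825 + 8563*(1/18769) = -47629/825 + 8563/18769 = -886884226/15484425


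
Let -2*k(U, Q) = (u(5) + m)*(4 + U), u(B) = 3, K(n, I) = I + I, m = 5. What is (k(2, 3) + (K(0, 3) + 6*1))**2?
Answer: 144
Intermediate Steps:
K(n, I) = 2*I
k(U, Q) = -16 - 4*U (k(U, Q) = -(3 + 5)*(4 + U)/2 = -4*(4 + U) = -(32 + 8*U)/2 = -16 - 4*U)
(k(2, 3) + (K(0, 3) + 6*1))**2 = ((-16 - 4*2) + (2*3 + 6*1))**2 = ((-16 - 8) + (6 + 6))**2 = (-24 + 12)**2 = (-12)**2 = 144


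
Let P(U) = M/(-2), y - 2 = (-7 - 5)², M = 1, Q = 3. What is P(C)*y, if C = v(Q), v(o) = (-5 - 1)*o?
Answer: -73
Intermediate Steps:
v(o) = -6*o
y = 146 (y = 2 + (-7 - 5)² = 2 + (-12)² = 2 + 144 = 146)
C = -18 (C = -6*3 = -18)
P(U) = -½ (P(U) = 1/(-2) = 1*(-½) = -½)
P(C)*y = -½*146 = -73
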